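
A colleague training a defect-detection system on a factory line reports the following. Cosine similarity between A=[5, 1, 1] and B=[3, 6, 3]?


A·B = 5·3 + 1·6 + 1·3 = 24
‖A‖ = √27 = 5.1962, ‖B‖ = √54 = 7.3485
cos = 24/(√27·√54) = 24/√1458 = 0.6285

0.6285


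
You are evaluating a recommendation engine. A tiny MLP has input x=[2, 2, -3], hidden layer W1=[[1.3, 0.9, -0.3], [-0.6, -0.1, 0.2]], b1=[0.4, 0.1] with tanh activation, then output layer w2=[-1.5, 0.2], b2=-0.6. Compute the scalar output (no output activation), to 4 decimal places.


z1[0] = (1.3)·(2) + (0.9)·(2) + (-0.3)·(-3) + 0.4 = 5.7
z1[1] = (-0.6)·(2) + (-0.1)·(2) + (0.2)·(-3) + 0.1 = -1.9
h = tanh(z1) = [1.0, -0.9562]
output = (-1.5)·(1.0) + (0.2)·(-0.9562) - 0.6 = -2.2912

-2.2912


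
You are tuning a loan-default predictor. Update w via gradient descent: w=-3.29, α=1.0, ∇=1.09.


w_new = w - α·∇
= -3.29 - 1.0·1.09
= -3.29 - 1.09
= -4.38

-4.38


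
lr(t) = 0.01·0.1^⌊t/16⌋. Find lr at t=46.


n_drops = ⌊46/16⌋ = 2
lr = 0.01·0.1^2 = 0.01·0.01 = 0.0001

0.0001


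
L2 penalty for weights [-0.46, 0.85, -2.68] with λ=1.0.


‖w‖₂² = (-0.46)² + (0.85)² + (-2.68)²
     = 0.2116 + 0.7225 + 7.1824
     = 8.1165
λ·‖w‖₂² = 1.0·8.1165 = 8.1165

8.1165


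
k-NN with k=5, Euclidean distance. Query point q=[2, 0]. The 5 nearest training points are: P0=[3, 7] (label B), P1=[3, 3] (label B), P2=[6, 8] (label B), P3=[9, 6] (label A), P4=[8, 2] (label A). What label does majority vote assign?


d(q,P0) = 7.0711  (label B)
d(q,P1) = 3.1623  (label B)
d(q,P2) = 8.9443  (label B)
d(q,P3) = 9.2195  (label A)
d(q,P4) = 6.3246  (label A)
Votes: A=2, B=3
Majority → B

B


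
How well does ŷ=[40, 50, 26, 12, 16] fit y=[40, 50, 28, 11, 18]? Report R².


ȳ = 29.4
SS_res = Σ(y-ŷ)² = 9
SS_tot = Σ(y-ȳ)² = 1007.2
R² = 1 - SS_res/SS_tot = 1 - 0.0089 = 0.9911

0.9911


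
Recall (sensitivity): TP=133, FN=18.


Recall = TP/(TP+FN)
= 133/(133+18)
= 133/151 = 88.08%

88.08%


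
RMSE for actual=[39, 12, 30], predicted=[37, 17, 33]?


MSE = 38/3 = 12.6667
RMSE = √(38/3) = 3.559

3.559


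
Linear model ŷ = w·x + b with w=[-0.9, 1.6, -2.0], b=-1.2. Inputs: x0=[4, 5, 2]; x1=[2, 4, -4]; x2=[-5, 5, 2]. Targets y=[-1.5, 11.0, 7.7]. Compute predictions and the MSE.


ŷ0 = (-0.9)·(4) + (1.6)·(5) + (-2.0)·(2) - 1.2 = -0.8
ŷ1 = (-0.9)·(2) + (1.6)·(4) + (-2.0)·(-4) - 1.2 = 11.4
ŷ2 = (-0.9)·(-5) + (1.6)·(5) + (-2.0)·(2) - 1.2 = 7.3
errors² = [0.49, 0.16, 0.16]
MSE = 0.8100/3 = 0.27

0.27


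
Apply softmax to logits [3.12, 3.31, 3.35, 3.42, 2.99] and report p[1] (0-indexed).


Exponentials: e^3.12=22.6464, e^3.31=27.3851, e^3.35=28.5027, e^3.42=30.5694, e^2.99=19.8857
Sum = 128.9893
Softmax = [0.1756, 0.2123, 0.221, 0.237, 0.1542]
p[1] = 27.3851/128.9893 = 0.2123

0.2123


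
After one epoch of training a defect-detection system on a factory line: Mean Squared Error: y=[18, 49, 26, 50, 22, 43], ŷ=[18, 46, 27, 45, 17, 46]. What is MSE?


Squared errors: (18-18)²=0, (49-46)²=9, (26-27)²=1, (50-45)²=25, (22-17)²=25, (43-46)²=9
Sum = 69
MSE = 69/6 = 23/2

23/2


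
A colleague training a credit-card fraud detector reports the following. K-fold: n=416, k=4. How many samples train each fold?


Fold size = 416/4 = 104
Training per fold = 416 - 104 = 312

312


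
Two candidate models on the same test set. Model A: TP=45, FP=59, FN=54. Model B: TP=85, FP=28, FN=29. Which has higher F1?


Model A: P=45/104=0.4327, R=45/99=0.4545, F1=2PR/(P+R)=2TP/(2TP+FP+FN)=90/203=0.4433
Model B: P=85/113=0.7522, R=85/114=0.7456, F1=2PR/(P+R)=2TP/(2TP+FP+FN)=170/227=0.7489
0.4433 < 0.7489 → Model B

Model B


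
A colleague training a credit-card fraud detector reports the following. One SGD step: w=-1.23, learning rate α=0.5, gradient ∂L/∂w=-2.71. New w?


w_new = w - α·∇
= -1.23 - 0.5·-2.71
= -1.23 + 1.355
= 0.125

0.125


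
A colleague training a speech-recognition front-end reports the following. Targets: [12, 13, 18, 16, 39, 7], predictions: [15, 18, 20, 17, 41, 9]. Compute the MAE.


Absolute errors: |12-15|=3, |13-18|=5, |18-20|=2, |16-17|=1, |39-41|=2, |7-9|=2
Sum = 15
MAE = 15/6 = 5/2

5/2


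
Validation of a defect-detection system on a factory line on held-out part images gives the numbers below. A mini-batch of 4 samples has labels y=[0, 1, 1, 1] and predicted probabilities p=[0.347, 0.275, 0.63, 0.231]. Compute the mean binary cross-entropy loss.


L[0] = -ln(1-0.347) = -ln(0.653) = 0.4262
L[1] = -ln(0.275) = 1.291
L[2] = -ln(0.63) = 0.462
L[3] = -ln(0.231) = 1.4653
mean = (0.4262 + 1.291 + 0.462 + 1.4653)/4 = 0.9111

0.9111


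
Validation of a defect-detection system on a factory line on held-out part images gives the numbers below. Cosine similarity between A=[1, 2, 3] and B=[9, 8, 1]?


A·B = 1·9 + 2·8 + 3·1 = 28
‖A‖ = √14 = 3.7417, ‖B‖ = √146 = 12.083
cos = 28/(√14·√146) = 28/√2044 = 0.6193

0.6193


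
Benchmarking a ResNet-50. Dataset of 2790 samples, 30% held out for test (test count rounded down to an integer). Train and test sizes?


Test = ⌊2790·30/100⌋ = 837
Train = 2790 - 837 = 1953

Train: 1953, Test: 837


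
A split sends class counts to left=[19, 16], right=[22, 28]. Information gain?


Parent = [41, 44], H_parent = 0.9991
H_left = 0.9947 (n=35), H_right = 0.9896 (n=50)
H_children = (35/85)·0.9947 + (50/85)·0.9896 = 0.9917
IG = 0.9991 - 0.9917 = 0.0074

0.0074


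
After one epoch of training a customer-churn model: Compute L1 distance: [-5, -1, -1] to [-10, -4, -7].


d = |-5+ 10| + |-1+ 4| + |-1+ 7|
  = 5 + 3 + 6
  = 14

14


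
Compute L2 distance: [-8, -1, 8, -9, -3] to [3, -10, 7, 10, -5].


d = √((-8-3)² + (-1+ 10)² + (8-7)² + (-9-10)² + (-3+ 5)²)
  = √(121 + 81 + 1 + 361 + 4)
  = √568 = 23.8328

23.8328


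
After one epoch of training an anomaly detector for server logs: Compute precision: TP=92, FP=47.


Precision = TP/(TP+FP)
= 92/(92+47)
= 92/139 = 66.19%

66.19%


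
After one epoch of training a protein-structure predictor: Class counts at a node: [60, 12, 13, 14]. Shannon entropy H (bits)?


Probabilities: [60/99, 12/99, 13/99, 14/99] ≈ [0.6061, 0.1212, 0.1313, 0.1414]
H = -((60/99)·log₂(60/99) + (12/99)·log₂(12/99) + (13/99)·log₂(13/99) + (14/99)·log₂(14/99))
  = 1.5906 bits

1.5906 bits


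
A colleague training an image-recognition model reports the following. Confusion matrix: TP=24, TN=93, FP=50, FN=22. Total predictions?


Total = TP + TN + FP + FN
= 24 + 93 + 50 + 22
= 189
(Predicted positive: 74, predicted negative: 115)

189


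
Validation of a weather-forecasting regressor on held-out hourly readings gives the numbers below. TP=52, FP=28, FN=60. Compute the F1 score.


Precision = 52/80 = 0.65
Recall = 52/112 = 0.4643
F1 = 2·P·R/(P+R) = 2·TP/(2·TP+FP+FN) = 104/(104+28+60) = 104/192 = 0.5417

0.5417


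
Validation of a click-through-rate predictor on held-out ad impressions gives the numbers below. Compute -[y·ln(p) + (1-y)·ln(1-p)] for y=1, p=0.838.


BCE = -[y·ln(p) + (1-y)·ln(1-p)]
= -1·ln(0.838) - 0
= -ln(0.838) = 0.1767

0.1767


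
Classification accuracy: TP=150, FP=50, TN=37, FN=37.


Accuracy = (TP+TN)/(TP+TN+FP+FN)
= (150+37)/(274)
= 187/274 = 68.25%

68.25%


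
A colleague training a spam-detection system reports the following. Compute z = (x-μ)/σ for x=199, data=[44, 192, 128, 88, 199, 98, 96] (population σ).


μ = 120.7143, σ = 52.5703
z = (199 - 120.7143)/52.5703 = 1.4892

1.4892


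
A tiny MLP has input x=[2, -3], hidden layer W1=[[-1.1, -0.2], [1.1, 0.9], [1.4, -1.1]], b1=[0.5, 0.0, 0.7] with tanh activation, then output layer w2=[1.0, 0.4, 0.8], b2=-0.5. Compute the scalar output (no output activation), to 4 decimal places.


z1[0] = (-1.1)·(2) + (-0.2)·(-3) + 0.5 = -1.1
z1[1] = (1.1)·(2) + (0.9)·(-3) + 0.0 = -0.5
z1[2] = (1.4)·(2) + (-1.1)·(-3) + 0.7 = 6.8
h = tanh(z1) = [-0.8005, -0.4621, 1.0]
output = (1.0)·(-0.8005) + (0.4)·(-0.4621) + (0.8)·(1.0) - 0.5 = -0.6853

-0.6853


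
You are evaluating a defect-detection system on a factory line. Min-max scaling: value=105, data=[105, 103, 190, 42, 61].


min=42, max=190
(105-42)/(190-42) = 63/148 = 0.4257

0.4257


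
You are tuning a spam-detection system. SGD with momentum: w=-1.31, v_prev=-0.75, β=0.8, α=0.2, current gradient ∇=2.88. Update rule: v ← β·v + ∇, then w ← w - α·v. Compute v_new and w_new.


v_new = 0.8·-0.75 + 2.88 = -0.6 + 2.88 = 2.28
w_new = -1.31 - 0.2·2.28 = -1.31 - 0.456 = -1.766

v_new=2.28, w_new=-1.766


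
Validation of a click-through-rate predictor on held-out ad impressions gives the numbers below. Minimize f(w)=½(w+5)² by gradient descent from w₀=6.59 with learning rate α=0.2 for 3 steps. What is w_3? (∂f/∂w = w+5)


step 1: grad = 6.59+5 = 11.59; w = 6.59 - 0.2·(11.59) = 4.272
step 2: grad = 4.272+5 = 9.272; w = 4.272 - 0.2·(9.272) = 2.4176
step 3: grad = 2.4176+5 = 7.4176; w = 2.4176 - 0.2·(7.4176) = 0.93408

0.93408


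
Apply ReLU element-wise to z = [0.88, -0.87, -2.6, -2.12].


ReLU(0.88) = max(0, 0.88) = 0.88
ReLU(-0.87) = max(0, -0.87) = 0.0
ReLU(-2.6) = max(0, -2.6) = 0.0
ReLU(-2.12) = max(0, -2.12) = 0.0
result = [0.88, 0.0, 0.0, 0.0]

[0.88, 0.0, 0.0, 0.0]


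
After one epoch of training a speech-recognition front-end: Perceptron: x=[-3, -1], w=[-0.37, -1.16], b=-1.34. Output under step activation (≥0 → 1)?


z = (-3)·(-0.37) + (-1)·(-1.16) - 1.34
  = 0.93
step(z) = 1 (z≥0)

1


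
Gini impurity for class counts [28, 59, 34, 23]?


Probabilities: [28/144, 59/144, 34/144, 23/144] ≈ [0.1944, 0.4097, 0.2361, 0.1597]
Σpᵢ² = (784 + 3481 + 1156 + 529)/144² = 5950/20736
Gini = 1 - Σpᵢ² = 1 - 5950/20736 = 0.7131

0.7131


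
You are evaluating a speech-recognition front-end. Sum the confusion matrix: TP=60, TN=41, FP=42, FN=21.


Total = TP + TN + FP + FN
= 60 + 41 + 42 + 21
= 164
(Predicted positive: 102, predicted negative: 62)

164


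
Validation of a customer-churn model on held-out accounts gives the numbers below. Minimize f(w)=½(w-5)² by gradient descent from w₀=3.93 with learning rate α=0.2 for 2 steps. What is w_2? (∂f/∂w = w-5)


step 1: grad = 3.93-5 = -1.07; w = 3.93 - 0.2·(-1.07) = 4.144
step 2: grad = 4.144-5 = -0.856; w = 4.144 - 0.2·(-0.856) = 4.3152

4.3152


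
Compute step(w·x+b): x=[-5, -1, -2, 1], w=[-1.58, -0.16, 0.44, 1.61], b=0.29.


z = (-5)·(-1.58) + (-1)·(-0.16) + (-2)·(0.44) + (1)·(1.61) + 0.29
  = 9.08
step(z) = 1 (z≥0)

1


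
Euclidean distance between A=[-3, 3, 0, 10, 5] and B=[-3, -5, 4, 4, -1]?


d = √((-3+ 3)² + (3+ 5)² + (0-4)² + (10-4)² + (5+ 1)²)
  = √(0 + 64 + 16 + 36 + 36)
  = √152 = 12.3288

12.3288


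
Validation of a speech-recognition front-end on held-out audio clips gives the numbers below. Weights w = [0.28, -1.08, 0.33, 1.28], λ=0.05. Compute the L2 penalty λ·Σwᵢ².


‖w‖₂² = (0.28)² + (-1.08)² + (0.33)² + (1.28)²
     = 0.0784 + 1.1664 + 0.1089 + 1.6384
     = 2.9921
λ·‖w‖₂² = 0.05·2.9921 = 0.149605

0.149605


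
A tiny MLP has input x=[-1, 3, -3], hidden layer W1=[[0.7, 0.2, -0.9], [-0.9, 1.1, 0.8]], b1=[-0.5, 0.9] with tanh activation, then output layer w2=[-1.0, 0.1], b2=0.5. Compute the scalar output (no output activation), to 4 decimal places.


z1[0] = (0.7)·(-1) + (0.2)·(3) + (-0.9)·(-3) - 0.5 = 2.1
z1[1] = (-0.9)·(-1) + (1.1)·(3) + (0.8)·(-3) + 0.9 = 2.7
h = tanh(z1) = [0.9705, 0.991]
output = (-1.0)·(0.9705) + (0.1)·(0.991) + 0.5 = -0.3714

-0.3714


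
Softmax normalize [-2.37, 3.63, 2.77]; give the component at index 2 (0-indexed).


Exponentials: e^-2.37=0.0935, e^3.63=37.7128, e^2.77=15.9586
Sum = 53.7649
Softmax = [0.0017, 0.7014, 0.2968]
p[2] = 15.9586/53.7649 = 0.2968

0.2968


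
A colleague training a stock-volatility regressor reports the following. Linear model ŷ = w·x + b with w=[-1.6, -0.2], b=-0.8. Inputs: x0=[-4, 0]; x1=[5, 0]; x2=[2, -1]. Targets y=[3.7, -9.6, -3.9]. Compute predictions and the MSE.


ŷ0 = (-1.6)·(-4) + (-0.2)·(0) - 0.8 = 5.6
ŷ1 = (-1.6)·(5) + (-0.2)·(0) - 0.8 = -8.8
ŷ2 = (-1.6)·(2) + (-0.2)·(-1) - 0.8 = -3.8
errors² = [3.61, 0.64, 0.01]
MSE = 4.2600/3 = 1.42

1.42


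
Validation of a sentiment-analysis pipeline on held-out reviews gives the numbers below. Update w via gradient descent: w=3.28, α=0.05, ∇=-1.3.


w_new = w - α·∇
= 3.28 - 0.05·-1.3
= 3.28 + 0.065
= 3.345

3.345


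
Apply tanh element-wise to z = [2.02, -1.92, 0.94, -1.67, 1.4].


tanh(2.02) = 0.9654
tanh(-1.92) = -0.9579
tanh(0.94) = 0.7352
tanh(-1.67) = -0.9316
tanh(1.4) = 0.8854
result = [0.9654, -0.9579, 0.7352, -0.9316, 0.8854]

[0.9654, -0.9579, 0.7352, -0.9316, 0.8854]


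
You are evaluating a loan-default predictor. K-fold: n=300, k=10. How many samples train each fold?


Fold size = 300/10 = 30
Training per fold = 300 - 30 = 270

270


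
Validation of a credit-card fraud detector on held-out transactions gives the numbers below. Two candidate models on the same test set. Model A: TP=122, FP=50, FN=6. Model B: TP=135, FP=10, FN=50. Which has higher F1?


Model A: P=122/172=0.7093, R=122/128=0.9531, F1=2PR/(P+R)=2TP/(2TP+FP+FN)=244/300=0.8133
Model B: P=135/145=0.931, R=135/185=0.7297, F1=2PR/(P+R)=2TP/(2TP+FP+FN)=270/330=0.8182
0.8133 < 0.8182 → Model B

Model B


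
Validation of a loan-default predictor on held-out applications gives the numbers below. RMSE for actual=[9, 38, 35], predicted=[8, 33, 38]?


MSE = 35/3 = 11.6667
RMSE = √(35/3) = 3.4157

3.4157


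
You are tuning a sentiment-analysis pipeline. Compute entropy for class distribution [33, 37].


Probabilities: [33/70, 37/70] ≈ [0.4714, 0.5286]
H = -((33/70)·log₂(33/70) + (37/70)·log₂(37/70))
  = 0.9976 bits

0.9976 bits


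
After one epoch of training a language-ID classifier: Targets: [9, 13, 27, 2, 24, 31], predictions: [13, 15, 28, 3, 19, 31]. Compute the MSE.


Squared errors: (9-13)²=16, (13-15)²=4, (27-28)²=1, (2-3)²=1, (24-19)²=25, (31-31)²=0
Sum = 47
MSE = 47/6 = 47/6

47/6


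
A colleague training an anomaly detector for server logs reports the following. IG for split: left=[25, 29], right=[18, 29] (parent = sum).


Parent = [43, 58], H_parent = 0.984
H_left = 0.996 (n=54), H_right = 0.9601 (n=47)
H_children = (54/101)·0.996 + (47/101)·0.9601 = 0.9793
IG = 0.984 - 0.9793 = 0.0047

0.0047


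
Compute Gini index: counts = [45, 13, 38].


Probabilities: [45/96, 13/96, 38/96] ≈ [0.4688, 0.1354, 0.3958]
Σpᵢ² = (2025 + 169 + 1444)/96² = 3638/9216
Gini = 1 - Σpᵢ² = 1 - 3638/9216 = 0.6053

0.6053


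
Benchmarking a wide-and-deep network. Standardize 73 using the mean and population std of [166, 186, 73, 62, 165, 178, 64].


μ = 127.7143, σ = 53.6569
z = (73 - 127.7143)/53.6569 = -1.0197

-1.0197


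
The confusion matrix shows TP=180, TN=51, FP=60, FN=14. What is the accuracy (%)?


Accuracy = (TP+TN)/(TP+TN+FP+FN)
= (180+51)/(305)
= 231/305 = 75.74%

75.74%


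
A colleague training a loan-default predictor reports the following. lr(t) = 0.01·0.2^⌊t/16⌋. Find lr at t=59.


n_drops = ⌊59/16⌋ = 3
lr = 0.01·0.2^3 = 0.01·0.008 = 0.00008

0.00008


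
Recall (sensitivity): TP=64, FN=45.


Recall = TP/(TP+FN)
= 64/(64+45)
= 64/109 = 58.72%

58.72%


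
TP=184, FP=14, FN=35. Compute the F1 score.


Precision = 184/198 = 0.9293
Recall = 184/219 = 0.8402
F1 = 2·P·R/(P+R) = 2·TP/(2·TP+FP+FN) = 368/(368+14+35) = 368/417 = 0.8825

0.8825


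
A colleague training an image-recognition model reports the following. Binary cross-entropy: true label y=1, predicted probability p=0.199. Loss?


BCE = -[y·ln(p) + (1-y)·ln(1-p)]
= -1·ln(0.199) - 0
= -ln(0.199) = 1.6145

1.6145


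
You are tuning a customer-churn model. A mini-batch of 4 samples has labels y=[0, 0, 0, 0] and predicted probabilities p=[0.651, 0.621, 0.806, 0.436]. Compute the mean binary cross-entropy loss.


L[0] = -ln(1-0.651) = -ln(0.349) = 1.0527
L[1] = -ln(1-0.621) = -ln(0.379) = 0.9702
L[2] = -ln(1-0.806) = -ln(0.194) = 1.6399
L[3] = -ln(1-0.436) = -ln(0.564) = 0.5727
mean = (1.0527 + 0.9702 + 1.6399 + 0.5727)/4 = 1.0589

1.0589


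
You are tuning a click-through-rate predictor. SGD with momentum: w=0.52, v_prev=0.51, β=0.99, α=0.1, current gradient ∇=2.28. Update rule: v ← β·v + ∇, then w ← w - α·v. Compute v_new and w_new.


v_new = 0.99·0.51 + 2.28 = 0.5049 + 2.28 = 2.7849
w_new = 0.52 - 0.1·2.7849 = 0.52 - 0.27849 = 0.24151

v_new=2.7849, w_new=0.24151


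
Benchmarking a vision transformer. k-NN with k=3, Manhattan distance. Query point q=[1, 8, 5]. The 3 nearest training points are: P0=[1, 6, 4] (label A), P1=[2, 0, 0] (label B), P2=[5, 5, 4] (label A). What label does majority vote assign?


d(q,P0) = 3  (label A)
d(q,P1) = 14  (label B)
d(q,P2) = 8  (label A)
Votes: A=2, B=1
Majority → A

A


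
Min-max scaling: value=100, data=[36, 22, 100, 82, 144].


min=22, max=144
(100-22)/(144-22) = 78/122 = 0.6393

0.6393


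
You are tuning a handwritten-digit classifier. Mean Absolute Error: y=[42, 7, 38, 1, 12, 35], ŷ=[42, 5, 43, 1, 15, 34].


Absolute errors: |42-42|=0, |7-5|=2, |38-43|=5, |1-1|=0, |12-15|=3, |35-34|=1
Sum = 11
MAE = 11/6 = 11/6

11/6


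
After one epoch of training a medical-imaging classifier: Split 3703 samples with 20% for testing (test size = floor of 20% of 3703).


Test = ⌊3703·20/100⌋ = 740
Train = 3703 - 740 = 2963

Train: 2963, Test: 740


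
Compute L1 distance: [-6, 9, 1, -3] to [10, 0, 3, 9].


d = |-6-10| + |9-0| + |1-3| + |-3-9|
  = 16 + 9 + 2 + 12
  = 39

39


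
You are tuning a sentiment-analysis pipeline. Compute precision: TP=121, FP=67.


Precision = TP/(TP+FP)
= 121/(121+67)
= 121/188 = 64.36%

64.36%


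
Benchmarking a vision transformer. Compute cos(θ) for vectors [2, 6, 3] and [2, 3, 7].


A·B = 2·2 + 6·3 + 3·7 = 43
‖A‖ = √49 = 7, ‖B‖ = √62 = 7.874
cos = 43/(√49·√62) = 43/√3038 = 0.7801

0.7801


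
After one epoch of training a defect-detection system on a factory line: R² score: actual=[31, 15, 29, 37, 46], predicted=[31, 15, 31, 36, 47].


ȳ = 31.6
SS_res = Σ(y-ŷ)² = 6
SS_tot = Σ(y-ȳ)² = 519.2
R² = 1 - SS_res/SS_tot = 1 - 0.0116 = 0.9884

0.9884


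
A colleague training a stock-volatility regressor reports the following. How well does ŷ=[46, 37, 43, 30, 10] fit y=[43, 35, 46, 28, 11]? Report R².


ȳ = 32.6
SS_res = Σ(y-ŷ)² = 27
SS_tot = Σ(y-ȳ)² = 781.2
R² = 1 - SS_res/SS_tot = 1 - 0.0346 = 0.9654

0.9654


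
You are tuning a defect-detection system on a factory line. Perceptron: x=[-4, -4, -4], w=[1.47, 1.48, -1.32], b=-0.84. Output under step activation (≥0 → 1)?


z = (-4)·(1.47) + (-4)·(1.48) + (-4)·(-1.32) - 0.84
  = -7.36
step(z) = 0 (z<0)

0


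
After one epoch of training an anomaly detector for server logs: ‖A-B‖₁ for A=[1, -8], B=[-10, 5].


d = |1+ 10| + |-8-5|
  = 11 + 13
  = 24

24


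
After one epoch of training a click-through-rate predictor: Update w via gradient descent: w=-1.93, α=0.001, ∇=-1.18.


w_new = w - α·∇
= -1.93 - 0.001·-1.18
= -1.93 + 0.00118
= -1.92882

-1.92882


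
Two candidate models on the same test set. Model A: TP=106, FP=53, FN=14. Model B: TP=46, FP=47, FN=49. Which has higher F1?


Model A: P=106/159=0.6667, R=106/120=0.8833, F1=2PR/(P+R)=2TP/(2TP+FP+FN)=212/279=0.7599
Model B: P=46/93=0.4946, R=46/95=0.4842, F1=2PR/(P+R)=2TP/(2TP+FP+FN)=92/188=0.4894
0.7599 > 0.4894 → Model A

Model A


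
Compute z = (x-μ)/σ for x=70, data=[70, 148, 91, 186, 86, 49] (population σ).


μ = 105, σ = 47.131
z = (70 - 105)/47.131 = -0.7426

-0.7426


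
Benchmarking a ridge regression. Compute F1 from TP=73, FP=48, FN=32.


Precision = 73/121 = 0.6033
Recall = 73/105 = 0.6952
F1 = 2·P·R/(P+R) = 2·TP/(2·TP+FP+FN) = 146/(146+48+32) = 146/226 = 0.646

0.646


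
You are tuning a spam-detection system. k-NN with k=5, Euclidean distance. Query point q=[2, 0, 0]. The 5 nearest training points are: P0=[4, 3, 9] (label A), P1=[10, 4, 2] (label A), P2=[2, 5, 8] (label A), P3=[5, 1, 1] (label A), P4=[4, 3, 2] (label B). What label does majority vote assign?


d(q,P0) = 9.6954  (label A)
d(q,P1) = 9.1652  (label A)
d(q,P2) = 9.434  (label A)
d(q,P3) = 3.3166  (label A)
d(q,P4) = 4.1231  (label B)
Votes: A=4, B=1
Majority → A

A


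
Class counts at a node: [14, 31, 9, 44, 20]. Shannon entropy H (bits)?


Probabilities: [14/118, 31/118, 9/118, 44/118, 20/118] ≈ [0.1186, 0.2627, 0.0763, 0.3729, 0.1695]
H = -((14/118)·log₂(14/118) + (31/118)·log₂(31/118) + (9/118)·log₂(9/118) + (44/118)·log₂(44/118) + (20/118)·log₂(20/118))
  = 2.1194 bits

2.1194 bits


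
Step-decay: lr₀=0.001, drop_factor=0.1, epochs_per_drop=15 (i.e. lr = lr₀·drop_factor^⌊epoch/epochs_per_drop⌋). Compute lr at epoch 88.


n_drops = ⌊88/15⌋ = 5
lr = 0.001·0.1^5 = 0.001·0.00001 = 0.00000001

0.00000001


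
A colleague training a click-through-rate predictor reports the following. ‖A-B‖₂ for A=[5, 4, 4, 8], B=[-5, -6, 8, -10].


d = √((5+ 5)² + (4+ 6)² + (4-8)² + (8+ 10)²)
  = √(100 + 100 + 16 + 324)
  = √540 = 23.2379

23.2379


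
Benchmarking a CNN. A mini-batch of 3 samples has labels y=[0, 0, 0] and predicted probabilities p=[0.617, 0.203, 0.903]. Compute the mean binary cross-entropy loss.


L[0] = -ln(1-0.617) = -ln(0.383) = 0.9597
L[1] = -ln(1-0.203) = -ln(0.797) = 0.2269
L[2] = -ln(1-0.903) = -ln(0.097) = 2.333
mean = (0.9597 + 0.2269 + 2.333)/3 = 1.1732

1.1732


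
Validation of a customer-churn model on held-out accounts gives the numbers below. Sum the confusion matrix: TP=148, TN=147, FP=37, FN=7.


Total = TP + TN + FP + FN
= 148 + 147 + 37 + 7
= 339
(Predicted positive: 185, predicted negative: 154)

339


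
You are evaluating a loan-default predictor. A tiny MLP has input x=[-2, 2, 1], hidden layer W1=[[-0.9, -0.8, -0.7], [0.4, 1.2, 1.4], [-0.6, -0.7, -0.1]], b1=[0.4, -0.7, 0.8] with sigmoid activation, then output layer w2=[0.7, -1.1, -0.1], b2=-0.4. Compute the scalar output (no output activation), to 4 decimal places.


z1[0] = (-0.9)·(-2) + (-0.8)·(2) + (-0.7)·(1) + 0.4 = -0.1
z1[1] = (0.4)·(-2) + (1.2)·(2) + (1.4)·(1) - 0.7 = 2.3
z1[2] = (-0.6)·(-2) + (-0.7)·(2) + (-0.1)·(1) + 0.8 = 0.5
h = sigmoid(z1) = [0.475, 0.9089, 0.6225]
output = (0.7)·(0.475) + (-1.1)·(0.9089) + (-0.1)·(0.6225) - 0.4 = -1.1295

-1.1295


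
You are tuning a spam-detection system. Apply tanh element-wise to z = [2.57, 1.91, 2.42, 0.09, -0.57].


tanh(2.57) = 0.9884
tanh(1.91) = 0.9571
tanh(2.42) = 0.9843
tanh(0.09) = 0.0898
tanh(-0.57) = -0.5154
result = [0.9884, 0.9571, 0.9843, 0.0898, -0.5154]

[0.9884, 0.9571, 0.9843, 0.0898, -0.5154]


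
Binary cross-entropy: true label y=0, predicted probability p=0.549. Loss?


BCE = -[y·ln(p) + (1-y)·ln(1-p)]
= -0 - 1·ln(1-0.549)
= -ln(0.451) = 0.7963

0.7963


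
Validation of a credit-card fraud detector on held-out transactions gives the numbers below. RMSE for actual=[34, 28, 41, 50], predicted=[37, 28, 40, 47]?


MSE = 19/4 = 4.75
RMSE = √(19/4) = 2.1794

2.1794


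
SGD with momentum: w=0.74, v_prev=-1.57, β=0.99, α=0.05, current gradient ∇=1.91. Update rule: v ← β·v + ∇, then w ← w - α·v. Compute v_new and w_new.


v_new = 0.99·-1.57 + 1.91 = -1.5543 + 1.91 = 0.3557
w_new = 0.74 - 0.05·0.3557 = 0.74 - 0.017785 = 0.722215

v_new=0.3557, w_new=0.722215


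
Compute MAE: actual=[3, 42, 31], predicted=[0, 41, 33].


Absolute errors: |3-0|=3, |42-41|=1, |31-33|=2
Sum = 6
MAE = 6/3 = 2

2


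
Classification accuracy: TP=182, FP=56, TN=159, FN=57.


Accuracy = (TP+TN)/(TP+TN+FP+FN)
= (182+159)/(454)
= 341/454 = 75.11%

75.11%


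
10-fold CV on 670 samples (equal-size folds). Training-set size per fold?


Fold size = 670/10 = 67
Training per fold = 670 - 67 = 603

603


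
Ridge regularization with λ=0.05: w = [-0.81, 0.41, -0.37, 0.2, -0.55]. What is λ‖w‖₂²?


‖w‖₂² = (-0.81)² + (0.41)² + (-0.37)² + (0.2)² + (-0.55)²
     = 0.6561 + 0.1681 + 0.1369 + 0.04 + 0.3025
     = 1.3036
λ·‖w‖₂² = 0.05·1.3036 = 0.06518

0.06518


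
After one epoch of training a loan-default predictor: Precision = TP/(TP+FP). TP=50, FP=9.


Precision = TP/(TP+FP)
= 50/(50+9)
= 50/59 = 84.75%

84.75%


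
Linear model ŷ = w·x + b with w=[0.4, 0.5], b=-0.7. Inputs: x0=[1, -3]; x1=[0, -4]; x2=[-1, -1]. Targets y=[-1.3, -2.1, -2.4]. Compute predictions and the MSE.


ŷ0 = (0.4)·(1) + (0.5)·(-3) - 0.7 = -1.8
ŷ1 = (0.4)·(0) + (0.5)·(-4) - 0.7 = -2.7
ŷ2 = (0.4)·(-1) + (0.5)·(-1) - 0.7 = -1.6
errors² = [0.25, 0.36, 0.64]
MSE = 1.2500/3 = 0.4167

0.4167


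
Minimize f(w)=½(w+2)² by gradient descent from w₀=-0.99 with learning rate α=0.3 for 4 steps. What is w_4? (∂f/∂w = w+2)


step 1: grad = -0.99+2 = 1.01; w = -0.99 - 0.3·(1.01) = -1.293
step 2: grad = -1.293+2 = 0.707; w = -1.293 - 0.3·(0.707) = -1.5051
step 3: grad = -1.5051+2 = 0.4949; w = -1.5051 - 0.3·(0.4949) = -1.65357
step 4: grad = -1.65357+2 = 0.34643; w = -1.65357 - 0.3·(0.34643) = -1.757499

-1.757499


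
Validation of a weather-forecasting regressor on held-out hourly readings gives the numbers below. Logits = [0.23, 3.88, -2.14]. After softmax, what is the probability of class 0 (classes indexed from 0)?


Exponentials: e^0.23=1.2586, e^3.88=48.4242, e^-2.14=0.1177
Sum = 49.8005
Softmax = [0.0253, 0.9724, 0.0024]
p[0] = 1.2586/49.8005 = 0.0253

0.0253


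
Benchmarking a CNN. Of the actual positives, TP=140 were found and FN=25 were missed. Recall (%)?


Recall = TP/(TP+FN)
= 140/(140+25)
= 140/165 = 84.85%

84.85%


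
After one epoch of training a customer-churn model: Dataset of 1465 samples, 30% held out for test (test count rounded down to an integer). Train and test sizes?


Test = ⌊1465·30/100⌋ = 439
Train = 1465 - 439 = 1026

Train: 1026, Test: 439


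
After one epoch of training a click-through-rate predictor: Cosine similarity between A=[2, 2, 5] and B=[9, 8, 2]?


A·B = 2·9 + 2·8 + 5·2 = 44
‖A‖ = √33 = 5.7446, ‖B‖ = √149 = 12.2066
cos = 44/(√33·√149) = 44/√4917 = 0.6275

0.6275


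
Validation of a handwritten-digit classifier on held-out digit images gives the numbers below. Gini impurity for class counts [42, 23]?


Probabilities: [42/65, 23/65] ≈ [0.6462, 0.3538]
Σpᵢ² = (1764 + 529)/65² = 2293/4225
Gini = 1 - Σpᵢ² = 1 - 2293/4225 = 0.4573

0.4573


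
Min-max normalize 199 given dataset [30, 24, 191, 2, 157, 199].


min=2, max=199
(199-2)/(199-2) = 197/197 = 1.0

1.0


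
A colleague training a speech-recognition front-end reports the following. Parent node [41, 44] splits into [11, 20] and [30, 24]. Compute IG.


Parent = [41, 44], H_parent = 0.9991
H_left = 0.9383 (n=31), H_right = 0.9911 (n=54)
H_children = (31/85)·0.9383 + (54/85)·0.9911 = 0.9718
IG = 0.9991 - 0.9718 = 0.0273

0.0273


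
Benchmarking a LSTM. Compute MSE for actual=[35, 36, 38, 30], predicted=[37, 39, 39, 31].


Squared errors: (35-37)²=4, (36-39)²=9, (38-39)²=1, (30-31)²=1
Sum = 15
MSE = 15/4 = 15/4

15/4


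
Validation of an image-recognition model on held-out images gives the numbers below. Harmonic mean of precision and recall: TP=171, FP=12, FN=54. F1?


Precision = 171/183 = 0.9344
Recall = 171/225 = 0.76
F1 = 2·P·R/(P+R) = 2·TP/(2·TP+FP+FN) = 342/(342+12+54) = 342/408 = 0.8382

0.8382


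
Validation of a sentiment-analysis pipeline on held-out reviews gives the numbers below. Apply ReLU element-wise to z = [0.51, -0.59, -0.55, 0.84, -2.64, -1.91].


ReLU(0.51) = max(0, 0.51) = 0.51
ReLU(-0.59) = max(0, -0.59) = 0.0
ReLU(-0.55) = max(0, -0.55) = 0.0
ReLU(0.84) = max(0, 0.84) = 0.84
ReLU(-2.64) = max(0, -2.64) = 0.0
ReLU(-1.91) = max(0, -1.91) = 0.0
result = [0.51, 0.0, 0.0, 0.84, 0.0, 0.0]

[0.51, 0.0, 0.0, 0.84, 0.0, 0.0]


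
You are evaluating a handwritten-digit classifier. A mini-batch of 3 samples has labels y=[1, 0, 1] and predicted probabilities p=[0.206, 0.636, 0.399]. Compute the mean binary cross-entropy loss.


L[0] = -ln(0.206) = 1.5799
L[1] = -ln(1-0.636) = -ln(0.364) = 1.0106
L[2] = -ln(0.399) = 0.9188
mean = (1.5799 + 1.0106 + 0.9188)/3 = 1.1698

1.1698


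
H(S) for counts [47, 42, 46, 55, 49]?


Probabilities: [47/239, 42/239, 46/239, 55/239, 49/239] ≈ [0.1967, 0.1757, 0.1925, 0.2301, 0.205]
H = -((47/239)·log₂(47/239) + (42/239)·log₂(42/239) + (46/239)·log₂(46/239) + (55/239)·log₂(55/239) + (49/239)·log₂(49/239))
  = 2.3163 bits

2.3163 bits


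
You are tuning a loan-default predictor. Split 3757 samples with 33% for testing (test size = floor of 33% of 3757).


Test = ⌊3757·33/100⌋ = 1239
Train = 3757 - 1239 = 2518

Train: 2518, Test: 1239


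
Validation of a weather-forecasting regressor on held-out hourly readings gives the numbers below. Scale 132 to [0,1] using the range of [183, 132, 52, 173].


min=52, max=183
(132-52)/(183-52) = 80/131 = 0.6107

0.6107


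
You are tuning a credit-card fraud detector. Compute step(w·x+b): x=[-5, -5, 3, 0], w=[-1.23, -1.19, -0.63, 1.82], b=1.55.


z = (-5)·(-1.23) + (-5)·(-1.19) + (3)·(-0.63) + (0)·(1.82) + 1.55
  = 11.76
step(z) = 1 (z≥0)

1


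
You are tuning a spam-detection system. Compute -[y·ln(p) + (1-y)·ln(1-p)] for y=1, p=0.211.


BCE = -[y·ln(p) + (1-y)·ln(1-p)]
= -1·ln(0.211) - 0
= -ln(0.211) = 1.5559

1.5559


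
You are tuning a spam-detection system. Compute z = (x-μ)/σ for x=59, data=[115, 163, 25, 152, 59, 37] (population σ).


μ = 91.8333, σ = 54.4255
z = (59 - 91.8333)/54.4255 = -0.6033

-0.6033


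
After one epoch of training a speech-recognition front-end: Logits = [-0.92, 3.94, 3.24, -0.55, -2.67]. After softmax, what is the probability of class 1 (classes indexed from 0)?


Exponentials: e^-0.92=0.3985, e^3.94=51.4186, e^3.24=25.5337, e^-0.55=0.5769, e^-2.67=0.0693
Sum = 77.997
Softmax = [0.0051, 0.6592, 0.3274, 0.0074, 0.0009]
p[1] = 51.4186/77.997 = 0.6592

0.6592


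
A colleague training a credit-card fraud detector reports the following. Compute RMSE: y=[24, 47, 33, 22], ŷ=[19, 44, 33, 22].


MSE = 34/4 = 8.5
RMSE = √(34/4) = 2.9155

2.9155


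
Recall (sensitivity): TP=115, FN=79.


Recall = TP/(TP+FN)
= 115/(115+79)
= 115/194 = 59.28%

59.28%


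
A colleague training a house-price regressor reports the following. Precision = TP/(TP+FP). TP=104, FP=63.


Precision = TP/(TP+FP)
= 104/(104+63)
= 104/167 = 62.28%

62.28%


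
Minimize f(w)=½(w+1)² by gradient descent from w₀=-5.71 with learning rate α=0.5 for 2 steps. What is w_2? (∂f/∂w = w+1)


step 1: grad = -5.71+1 = -4.71; w = -5.71 - 0.5·(-4.71) = -3.355
step 2: grad = -3.355+1 = -2.355; w = -3.355 - 0.5·(-2.355) = -2.1775

-2.1775


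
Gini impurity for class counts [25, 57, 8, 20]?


Probabilities: [25/110, 57/110, 8/110, 20/110] ≈ [0.2273, 0.5182, 0.0727, 0.1818]
Σpᵢ² = (625 + 3249 + 64 + 400)/110² = 4338/12100
Gini = 1 - Σpᵢ² = 1 - 4338/12100 = 0.6415

0.6415


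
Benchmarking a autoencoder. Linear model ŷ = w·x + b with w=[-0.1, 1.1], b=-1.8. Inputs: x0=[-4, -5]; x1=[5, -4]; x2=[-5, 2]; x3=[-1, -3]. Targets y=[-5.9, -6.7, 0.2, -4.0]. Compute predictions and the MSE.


ŷ0 = (-0.1)·(-4) + (1.1)·(-5) - 1.8 = -6.9
ŷ1 = (-0.1)·(5) + (1.1)·(-4) - 1.8 = -6.7
ŷ2 = (-0.1)·(-5) + (1.1)·(2) - 1.8 = 0.9
ŷ3 = (-0.1)·(-1) + (1.1)·(-3) - 1.8 = -5.0
errors² = [1.0, 0.0, 0.49, 1.0]
MSE = 2.4900/4 = 0.6225

0.6225


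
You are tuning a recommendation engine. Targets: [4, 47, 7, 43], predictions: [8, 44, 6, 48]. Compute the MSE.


Squared errors: (4-8)²=16, (47-44)²=9, (7-6)²=1, (43-48)²=25
Sum = 51
MSE = 51/4 = 51/4

51/4


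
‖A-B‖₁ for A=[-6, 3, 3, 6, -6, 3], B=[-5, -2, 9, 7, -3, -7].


d = |-6+ 5| + |3+ 2| + |3-9| + |6-7| + |-6+ 3| + |3+ 7|
  = 1 + 5 + 6 + 1 + 3 + 10
  = 26

26


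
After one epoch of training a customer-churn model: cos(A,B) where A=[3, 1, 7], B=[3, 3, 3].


A·B = 3·3 + 1·3 + 7·3 = 33
‖A‖ = √59 = 7.6811, ‖B‖ = √27 = 5.1962
cos = 33/(√59·√27) = 33/√1593 = 0.8268

0.8268


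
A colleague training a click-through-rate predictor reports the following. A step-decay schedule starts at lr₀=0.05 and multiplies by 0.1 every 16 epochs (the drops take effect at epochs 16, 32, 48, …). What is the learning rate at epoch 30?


n_drops = ⌊30/16⌋ = 1
lr = 0.05·0.1^1 = 0.05·0.1 = 0.005

0.005


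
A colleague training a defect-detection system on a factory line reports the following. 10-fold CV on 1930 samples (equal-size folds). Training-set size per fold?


Fold size = 1930/10 = 193
Training per fold = 1930 - 193 = 1737

1737


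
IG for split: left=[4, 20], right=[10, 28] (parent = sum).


Parent = [14, 48], H_parent = 0.7706
H_left = 0.65 (n=24), H_right = 0.8315 (n=38)
H_children = (24/62)·0.65 + (38/62)·0.8315 = 0.7612
IG = 0.7706 - 0.7612 = 0.0094

0.0094


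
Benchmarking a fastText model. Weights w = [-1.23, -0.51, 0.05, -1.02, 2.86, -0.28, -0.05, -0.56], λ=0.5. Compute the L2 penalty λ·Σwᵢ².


‖w‖₂² = (-1.23)² + (-0.51)² + (0.05)² + (-1.02)² + (2.86)² + (-0.28)² + (-0.05)² + (-0.56)²
     = 1.5129 + 0.2601 + 0.0025 + 1.0404 + 8.1796 + 0.0784 + 0.0025 + 0.3136
     = 11.39
λ·‖w‖₂² = 0.5·11.39 = 5.695

5.695


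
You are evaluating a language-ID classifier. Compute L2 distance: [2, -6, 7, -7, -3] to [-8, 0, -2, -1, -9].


d = √((2+ 8)² + (-6-0)² + (7+ 2)² + (-7+ 1)² + (-3+ 9)²)
  = √(100 + 36 + 81 + 36 + 36)
  = √289 = 17.0

17.0


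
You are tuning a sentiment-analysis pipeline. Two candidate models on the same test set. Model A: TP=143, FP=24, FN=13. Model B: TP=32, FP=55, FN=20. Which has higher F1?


Model A: P=143/167=0.8563, R=143/156=0.9167, F1=2PR/(P+R)=2TP/(2TP+FP+FN)=286/323=0.8854
Model B: P=32/87=0.3678, R=32/52=0.6154, F1=2PR/(P+R)=2TP/(2TP+FP+FN)=64/139=0.4604
0.8854 > 0.4604 → Model A

Model A


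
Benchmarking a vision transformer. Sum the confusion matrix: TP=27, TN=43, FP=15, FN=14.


Total = TP + TN + FP + FN
= 27 + 43 + 15 + 14
= 99
(Predicted positive: 42, predicted negative: 57)

99


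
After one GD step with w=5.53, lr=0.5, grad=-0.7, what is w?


w_new = w - α·∇
= 5.53 - 0.5·-0.7
= 5.53 + 0.35
= 5.88

5.88


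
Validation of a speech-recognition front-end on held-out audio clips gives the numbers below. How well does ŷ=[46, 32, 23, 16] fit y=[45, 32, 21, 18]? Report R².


ȳ = 29
SS_res = Σ(y-ŷ)² = 9
SS_tot = Σ(y-ȳ)² = 450
R² = 1 - SS_res/SS_tot = 1 - 0.02 = 0.98

0.98


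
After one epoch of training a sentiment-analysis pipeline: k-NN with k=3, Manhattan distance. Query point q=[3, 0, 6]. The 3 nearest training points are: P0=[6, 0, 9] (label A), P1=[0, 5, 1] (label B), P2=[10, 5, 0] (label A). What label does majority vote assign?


d(q,P0) = 6  (label A)
d(q,P1) = 13  (label B)
d(q,P2) = 18  (label A)
Votes: A=2, B=1
Majority → A

A


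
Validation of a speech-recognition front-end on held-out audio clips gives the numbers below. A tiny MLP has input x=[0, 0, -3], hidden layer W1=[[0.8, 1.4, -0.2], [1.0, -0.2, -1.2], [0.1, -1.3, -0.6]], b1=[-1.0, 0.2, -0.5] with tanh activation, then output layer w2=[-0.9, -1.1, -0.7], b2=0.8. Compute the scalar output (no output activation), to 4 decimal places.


z1[0] = (0.8)·(0) + (1.4)·(0) + (-0.2)·(-3) - 1.0 = -0.4
z1[1] = (1.0)·(0) + (-0.2)·(0) + (-1.2)·(-3) + 0.2 = 3.8
z1[2] = (0.1)·(0) + (-1.3)·(0) + (-0.6)·(-3) - 0.5 = 1.3
h = tanh(z1) = [-0.3799, 0.999, 0.8617]
output = (-0.9)·(-0.3799) + (-1.1)·(0.999) + (-0.7)·(0.8617) + 0.8 = -0.5602

-0.5602


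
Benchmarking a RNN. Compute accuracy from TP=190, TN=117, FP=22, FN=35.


Accuracy = (TP+TN)/(TP+TN+FP+FN)
= (190+117)/(364)
= 307/364 = 84.34%

84.34%


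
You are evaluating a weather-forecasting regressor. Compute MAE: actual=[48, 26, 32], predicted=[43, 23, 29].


Absolute errors: |48-43|=5, |26-23|=3, |32-29|=3
Sum = 11
MAE = 11/3 = 11/3

11/3


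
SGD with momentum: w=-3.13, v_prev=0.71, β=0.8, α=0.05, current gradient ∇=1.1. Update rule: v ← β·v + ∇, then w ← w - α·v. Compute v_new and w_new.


v_new = 0.8·0.71 + 1.1 = 0.568 + 1.1 = 1.668
w_new = -3.13 - 0.05·1.668 = -3.13 - 0.0834 = -3.2134

v_new=1.668, w_new=-3.2134


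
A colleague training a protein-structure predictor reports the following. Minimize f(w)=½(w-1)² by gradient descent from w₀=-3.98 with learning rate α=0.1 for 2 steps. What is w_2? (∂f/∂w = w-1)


step 1: grad = -3.98-1 = -4.98; w = -3.98 - 0.1·(-4.98) = -3.482
step 2: grad = -3.482-1 = -4.482; w = -3.482 - 0.1·(-4.482) = -3.0338

-3.0338


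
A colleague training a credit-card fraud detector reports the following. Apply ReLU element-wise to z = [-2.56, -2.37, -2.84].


ReLU(-2.56) = max(0, -2.56) = 0.0
ReLU(-2.37) = max(0, -2.37) = 0.0
ReLU(-2.84) = max(0, -2.84) = 0.0
result = [0.0, 0.0, 0.0]

[0.0, 0.0, 0.0]


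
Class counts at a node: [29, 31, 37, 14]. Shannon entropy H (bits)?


Probabilities: [29/111, 31/111, 37/111, 14/111] ≈ [0.2613, 0.2793, 0.3333, 0.1261]
H = -((29/111)·log₂(29/111) + (31/111)·log₂(31/111) + (37/111)·log₂(37/111) + (14/111)·log₂(14/111))
  = 1.9249 bits

1.9249 bits


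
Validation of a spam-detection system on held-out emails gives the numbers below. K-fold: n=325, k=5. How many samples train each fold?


Fold size = 325/5 = 65
Training per fold = 325 - 65 = 260

260


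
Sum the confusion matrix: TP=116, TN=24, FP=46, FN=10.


Total = TP + TN + FP + FN
= 116 + 24 + 46 + 10
= 196
(Predicted positive: 162, predicted negative: 34)

196


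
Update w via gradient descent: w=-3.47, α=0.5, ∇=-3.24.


w_new = w - α·∇
= -3.47 - 0.5·-3.24
= -3.47 + 1.62
= -1.85

-1.85


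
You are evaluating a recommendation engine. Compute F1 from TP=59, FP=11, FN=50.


Precision = 59/70 = 0.8429
Recall = 59/109 = 0.5413
F1 = 2·P·R/(P+R) = 2·TP/(2·TP+FP+FN) = 118/(118+11+50) = 118/179 = 0.6592

0.6592


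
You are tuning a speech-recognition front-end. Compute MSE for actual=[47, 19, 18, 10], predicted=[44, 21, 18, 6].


Squared errors: (47-44)²=9, (19-21)²=4, (18-18)²=0, (10-6)²=16
Sum = 29
MSE = 29/4 = 29/4

29/4


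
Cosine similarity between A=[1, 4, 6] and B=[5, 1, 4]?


A·B = 1·5 + 4·1 + 6·4 = 33
‖A‖ = √53 = 7.2801, ‖B‖ = √42 = 6.4807
cos = 33/(√53·√42) = 33/√2226 = 0.6994

0.6994


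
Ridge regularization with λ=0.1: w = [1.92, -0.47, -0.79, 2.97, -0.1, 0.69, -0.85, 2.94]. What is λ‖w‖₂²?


‖w‖₂² = (1.92)² + (-0.47)² + (-0.79)² + (2.97)² + (-0.1)² + (0.69)² + (-0.85)² + (2.94)²
     = 3.6864 + 0.2209 + 0.6241 + 8.8209 + 0.01 + 0.4761 + 0.7225 + 8.6436
     = 23.2045
λ·‖w‖₂² = 0.1·23.2045 = 2.32045

2.32045


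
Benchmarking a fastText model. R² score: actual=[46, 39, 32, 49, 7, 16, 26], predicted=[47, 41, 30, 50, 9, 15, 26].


ȳ = 30.7143
SS_res = Σ(y-ŷ)² = 15
SS_tot = Σ(y-ȳ)² = 1439.43
R² = 1 - SS_res/SS_tot = 1 - 0.0104 = 0.9896

0.9896


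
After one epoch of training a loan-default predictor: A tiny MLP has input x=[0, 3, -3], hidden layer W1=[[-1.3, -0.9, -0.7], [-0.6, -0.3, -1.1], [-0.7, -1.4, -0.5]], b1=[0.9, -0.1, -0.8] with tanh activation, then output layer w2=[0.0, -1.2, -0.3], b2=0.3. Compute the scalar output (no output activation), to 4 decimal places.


z1[0] = (-1.3)·(0) + (-0.9)·(3) + (-0.7)·(-3) + 0.9 = 0.3
z1[1] = (-0.6)·(0) + (-0.3)·(3) + (-1.1)·(-3) - 0.1 = 2.3
z1[2] = (-0.7)·(0) + (-1.4)·(3) + (-0.5)·(-3) - 0.8 = -3.5
h = tanh(z1) = [0.2913, 0.9801, -0.9982]
output = (0.0)·(0.2913) + (-1.2)·(0.9801) + (-0.3)·(-0.9982) + 0.3 = -0.5767

-0.5767
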